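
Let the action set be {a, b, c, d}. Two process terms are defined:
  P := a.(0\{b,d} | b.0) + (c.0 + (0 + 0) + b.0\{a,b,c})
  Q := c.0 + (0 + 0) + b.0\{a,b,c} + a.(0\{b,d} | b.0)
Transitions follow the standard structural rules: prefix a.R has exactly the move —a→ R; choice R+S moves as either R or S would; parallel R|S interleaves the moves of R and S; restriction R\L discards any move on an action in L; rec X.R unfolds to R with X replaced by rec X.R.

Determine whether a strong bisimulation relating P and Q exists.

P ~ Q

Reachable graph of P (5 states):
  u0 = a.(0\{b,d} | b.0) + (c.0 + (0 + 0) + b.0\{a,b,c}) ⊢ ··a··> u1, ··b··> u2, ··c··> u3
  u1 = 0\{b,d} | b.0 ⊢ ··b··> u4
  u2 = 0\{a,b,c} ⊢ ∅
  u3 = 0 ⊢ ∅
  u4 = 0\{b,d} | 0 ⊢ ∅
Reachable graph of Q (5 states):
  v0 = c.0 + (0 + 0) + b.0\{a,b,c} + a.(0\{b,d} | b.0) ⊢ ··a··> v1, ··b··> v2, ··c··> v3
  v1 = 0\{b,d} | b.0 ⊢ ··b··> v4
  v2 = 0\{a,b,c} ⊢ ∅
  v3 = 0 ⊢ ∅
  v4 = 0\{b,d} | 0 ⊢ ∅
Bisimilarity quotient blocks:
  B0 = {u0, v0}
  B1 = {u2, u3, u4, v2, v3, v4}
  B2 = {u1, v1}
u0 ∈ B0, v0 ∈ B0 → same block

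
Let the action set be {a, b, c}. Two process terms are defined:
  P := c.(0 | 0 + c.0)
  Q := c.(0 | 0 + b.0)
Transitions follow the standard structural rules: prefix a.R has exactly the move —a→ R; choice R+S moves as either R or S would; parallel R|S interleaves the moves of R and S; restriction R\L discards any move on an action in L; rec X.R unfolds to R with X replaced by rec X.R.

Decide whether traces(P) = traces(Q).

P's transition system — 3 states:
  s0 = c.(0 | 0 + c.0) | ··c··> s1
  s1 = 0 | 0 + c.0 | ··c··> s2
  s2 = 0 | ·
Q's transition system — 3 states:
  t0 = c.(0 | 0 + b.0) | ··c··> t1
  t1 = 0 | 0 + b.0 | ··b··> t2
  t2 = 0 | ·
Run σ = ⟨cc⟩ on P: start {s0}
  [1] c ⇒ {s1}
  [2] c ⇒ {s2}
  ✓ P
Run σ = ⟨cc⟩ on Q: start {t0}
  [1] c ⇒ {t1}
  [2] c ⇒ no successor for Q

traces(P) ≠ traces(Q) — witness ⟨cc⟩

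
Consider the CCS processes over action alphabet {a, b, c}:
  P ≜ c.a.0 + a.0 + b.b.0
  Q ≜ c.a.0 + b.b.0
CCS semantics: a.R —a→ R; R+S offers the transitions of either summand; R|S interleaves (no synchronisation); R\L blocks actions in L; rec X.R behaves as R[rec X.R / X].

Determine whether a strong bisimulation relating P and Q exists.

LTS(P): 4 reachable states
  u0 = c.a.0 + a.0 + b.b.0 | ··a··> u1, ··b··> u2, ··c··> u3
  u1 = 0 | stopped
  u2 = b.0 | ··b··> u1
  u3 = a.0 | ··a··> u1
LTS(Q): 4 reachable states
  v0 = c.a.0 + b.b.0 | ··b··> v1, ··c··> v2
  v1 = b.0 | ··b··> v3
  v2 = a.0 | ··a··> v3
  v3 = 0 | stopped
Bisimilarity quotient blocks:
  B0 = {u0}
  B1 = {u1, v3}
  B2 = {u2, v1}
  B3 = {u3, v2}
  B4 = {v0}
u0 ∈ B0, v0 ∈ B4 → different blocks

not bisimilar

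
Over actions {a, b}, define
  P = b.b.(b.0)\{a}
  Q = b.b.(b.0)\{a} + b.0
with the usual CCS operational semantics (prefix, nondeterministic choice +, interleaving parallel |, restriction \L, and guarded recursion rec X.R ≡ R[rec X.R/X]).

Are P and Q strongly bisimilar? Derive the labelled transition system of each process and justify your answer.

LTS(P): 4 reachable states
  u0 = b.b.(b.0)\{a} has moves =b=> u1
  u1 = b.(b.0)\{a} has moves =b=> u2
  u2 = (b.0)\{a} has moves =b=> u3
  u3 = 0\{a} has moves ∅
LTS(Q): 5 reachable states
  v0 = b.b.(b.0)\{a} + b.0 has moves =b=> v1, =b=> v2
  v1 = 0 has moves ∅
  v2 = b.(b.0)\{a} has moves =b=> v3
  v3 = (b.0)\{a} has moves =b=> v4
  v4 = 0\{a} has moves ∅
Partition-refinement fixed point:
  B0 = {u0}
  B1 = {u1, v2}
  B2 = {u2, v3}
  B3 = {u3, v1, v4}
  B4 = {v0}
u0 ∈ B0, v0 ∈ B4 → different blocks

not bisimilar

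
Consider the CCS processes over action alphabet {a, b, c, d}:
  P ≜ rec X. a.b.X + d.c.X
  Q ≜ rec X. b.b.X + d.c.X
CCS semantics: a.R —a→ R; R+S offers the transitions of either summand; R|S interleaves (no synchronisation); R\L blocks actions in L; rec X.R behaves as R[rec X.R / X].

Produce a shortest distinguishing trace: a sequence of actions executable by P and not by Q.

Reachable graph of P (3 states):
  s0 = rec X. a.b.X + d.c.X has moves -a-> s1, -d-> s2
  s1 = b.(rec X. a.b.X + d.c.X) has moves -b-> s0
  s2 = c.(rec X. a.b.X + d.c.X) has moves -c-> s0
Reachable graph of Q (3 states):
  t0 = rec X. b.b.X + d.c.X has moves -b-> t1, -d-> t2
  t1 = b.(rec X. b.b.X + d.c.X) has moves -b-> t0
  t2 = c.(rec X. b.b.X + d.c.X) has moves -c-> t0
Run σ = ⟨a⟩ on P: start {s0}
  after a @ step 1: {s1}
  — P admits the full trace.
Run σ = ⟨a⟩ on Q: start {t0}
  after a @ step 1: no successor for Q

a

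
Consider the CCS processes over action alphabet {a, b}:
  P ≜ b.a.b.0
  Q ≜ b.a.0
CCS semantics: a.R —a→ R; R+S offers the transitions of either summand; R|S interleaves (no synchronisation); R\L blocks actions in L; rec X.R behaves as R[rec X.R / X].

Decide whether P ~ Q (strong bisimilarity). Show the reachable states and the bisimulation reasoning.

LTS(P): 4 reachable states
  p0 = b.a.b.0 :: —b→ p1
  p1 = a.b.0 :: —a→ p2
  p2 = b.0 :: —b→ p3
  p3 = 0 :: deadlocked
LTS(Q): 3 reachable states
  q0 = b.a.0 :: —b→ q1
  q1 = a.0 :: —a→ q2
  q2 = 0 :: deadlocked
Coarsest stable partition (strong bisimilarity classes):
  B0 = {p0}
  B1 = {p1}
  B2 = {p2}
  B3 = {p3, q2}
  B4 = {q0}
  B5 = {q1}
p0 ∈ B0, q0 ∈ B4 → different blocks

NO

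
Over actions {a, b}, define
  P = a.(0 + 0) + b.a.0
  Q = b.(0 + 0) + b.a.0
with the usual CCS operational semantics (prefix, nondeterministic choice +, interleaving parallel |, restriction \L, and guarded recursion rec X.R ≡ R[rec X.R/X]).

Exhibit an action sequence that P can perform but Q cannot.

P's transition system — 4 states:
  m0 = a.(0 + 0) + b.a.0 has moves -a-> m1, -b-> m2
  m1 = 0 + 0 has moves stopped
  m2 = a.0 has moves -a-> m3
  m3 = 0 has moves stopped
Q's transition system — 4 states:
  n0 = b.(0 + 0) + b.a.0 has moves -b-> n1, -b-> n2
  n1 = 0 + 0 has moves stopped
  n2 = a.0 has moves -a-> n3
  n3 = 0 has moves stopped
Run σ = ⟨a⟩ on P: start {m0}
  [1] a ⇒ {m1}
  ✓ P
Run σ = ⟨a⟩ on Q: start {n0}
  [1] a ⇒ no successor for Q

a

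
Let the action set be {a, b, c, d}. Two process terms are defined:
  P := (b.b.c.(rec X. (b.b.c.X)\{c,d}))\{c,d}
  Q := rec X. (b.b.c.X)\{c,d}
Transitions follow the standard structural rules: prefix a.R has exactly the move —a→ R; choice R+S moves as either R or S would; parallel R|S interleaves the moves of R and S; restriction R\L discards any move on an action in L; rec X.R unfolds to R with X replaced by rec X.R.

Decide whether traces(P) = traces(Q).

YES

P's transition system — 3 states:
  m0 = (b.b.c.(rec X. (b.b.c.X)\{c,d}))\{c,d} → --b--▸ m1
  m1 = (b.c.(rec X. (b.b.c.X)\{c,d}))\{c,d} → --b--▸ m2
  m2 = (c.(rec X. (b.b.c.X)\{c,d}))\{c,d} → deadlocked
Q's transition system — 3 states:
  n0 = rec X. (b.b.c.X)\{c,d} → --b--▸ n1
  n1 = (b.c.(rec X. (b.b.c.X)\{c,d}))\{c,d} → --b--▸ n2
  n2 = (c.(rec X. (b.b.c.X)\{c,d}))\{c,d} → deadlocked
Coarsest stable partition (strong bisimilarity classes):
  B0 = {m0, n0}
  B1 = {m1, n1}
  B2 = {m2, n2}
m0 ∈ B0, n0 ∈ B0 → same block
Bisimilar ⇒ trace-equivalent.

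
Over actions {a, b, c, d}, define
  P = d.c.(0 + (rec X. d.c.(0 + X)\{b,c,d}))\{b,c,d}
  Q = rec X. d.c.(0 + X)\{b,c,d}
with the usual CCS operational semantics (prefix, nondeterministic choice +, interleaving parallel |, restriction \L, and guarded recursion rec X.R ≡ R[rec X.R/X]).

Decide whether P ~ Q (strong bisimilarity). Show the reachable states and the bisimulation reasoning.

bisimilar

LTS(P): 3 reachable states
  u0 = d.c.(0 + (rec X. d.c.(0 + X)\{b,c,d}))\{b,c,d} has moves -d-> u1
  u1 = c.(0 + (rec X. d.c.(0 + X)\{b,c,d}))\{b,c,d} has moves -c-> u2
  u2 = (0 + (rec X. d.c.(0 + X)\{b,c,d}))\{b,c,d} has moves (no moves)
LTS(Q): 3 reachable states
  v0 = rec X. d.c.(0 + X)\{b,c,d} has moves -d-> v1
  v1 = c.(0 + (rec X. d.c.(0 + X)\{b,c,d}))\{b,c,d} has moves -c-> v2
  v2 = (0 + (rec X. d.c.(0 + X)\{b,c,d}))\{b,c,d} has moves (no moves)
Coarsest stable partition (strong bisimilarity classes):
  B0 = {u0, v0}
  B1 = {u1, v1}
  B2 = {u2, v2}
u0 ∈ B0, v0 ∈ B0 → same block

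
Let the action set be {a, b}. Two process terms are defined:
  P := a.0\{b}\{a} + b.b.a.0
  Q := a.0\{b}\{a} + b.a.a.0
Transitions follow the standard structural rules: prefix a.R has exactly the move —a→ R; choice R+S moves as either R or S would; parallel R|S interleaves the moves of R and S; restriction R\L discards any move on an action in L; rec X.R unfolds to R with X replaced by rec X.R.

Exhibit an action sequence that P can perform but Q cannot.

LTS(P): 5 reachable states
  m0 = a.0\{b}\{a} + b.b.a.0 ⊢ --a--▸ m1, --b--▸ m2
  m1 = 0\{b}\{a} ⊢ stopped
  m2 = b.a.0 ⊢ --b--▸ m3
  m3 = a.0 ⊢ --a--▸ m4
  m4 = 0 ⊢ stopped
LTS(Q): 5 reachable states
  n0 = a.0\{b}\{a} + b.a.a.0 ⊢ --a--▸ n1, --b--▸ n2
  n1 = 0\{b}\{a} ⊢ stopped
  n2 = a.a.0 ⊢ --a--▸ n3
  n3 = a.0 ⊢ --a--▸ n4
  n4 = 0 ⊢ stopped
Run σ = ⟨bb⟩ on P: start {m0}
  [1] b ⇒ {m2}
  [2] b ⇒ {m3}
  P completes σ.
Run σ = ⟨bb⟩ on Q: start {n0}
  [1] b ⇒ {n2}
  [2] b ⇒ no successor for Q

bb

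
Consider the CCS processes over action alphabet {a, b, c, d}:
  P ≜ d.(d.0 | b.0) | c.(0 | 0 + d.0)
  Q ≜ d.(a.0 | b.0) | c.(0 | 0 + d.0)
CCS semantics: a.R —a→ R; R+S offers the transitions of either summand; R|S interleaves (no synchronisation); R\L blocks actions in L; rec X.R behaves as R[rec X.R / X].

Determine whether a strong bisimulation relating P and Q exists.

LTS(P): 15 reachable states
  s0 = d.(d.0 | b.0) | c.(0 | 0 + d.0) → =c=> s1, =d=> s2
  s1 = d.(d.0 | b.0) | (0 | 0 + d.0) → =d=> s3, =d=> s4
  s2 = d.0 | b.0 | c.(0 | 0 + d.0) → =b=> s5, =c=> s4, =d=> s6
  s3 = d.(d.0 | b.0) | 0 → =d=> s7
  s4 = d.0 | b.0 | (0 | 0 + d.0) → =b=> s8, =d=> s7, =d=> s9
  s5 = d.0 | 0 | c.(0 | 0 + d.0) → =c=> s8, =d=> s10
  s6 = 0 | b.0 | c.(0 | 0 + d.0) → =b=> s10, =c=> s9
  s7 = d.0 | b.0 | 0 → =b=> s11, =d=> s12
  s8 = d.0 | 0 | (0 | 0 + d.0) → =d=> s11, =d=> s13
  s9 = 0 | b.0 | (0 | 0 + d.0) → =b=> s13, =d=> s12
  s10 = 0 | 0 | c.(0 | 0 + d.0) → =c=> s13
  s11 = d.0 | 0 | 0 → =d=> s14
  s12 = 0 | b.0 | 0 → =b=> s14
  s13 = 0 | 0 | (0 | 0 + d.0) → =d=> s14
  s14 = 0 | 0 | 0 → ·
LTS(Q): 15 reachable states
  t0 = d.(a.0 | b.0) | c.(0 | 0 + d.0) → =c=> t1, =d=> t2
  t1 = d.(a.0 | b.0) | (0 | 0 + d.0) → =d=> t3, =d=> t4
  t2 = a.0 | b.0 | c.(0 | 0 + d.0) → =a=> t5, =b=> t6, =c=> t3
  t3 = a.0 | b.0 | (0 | 0 + d.0) → =a=> t7, =b=> t8, =d=> t9
  t4 = d.(a.0 | b.0) | 0 → =d=> t9
  t5 = 0 | b.0 | c.(0 | 0 + d.0) → =b=> t10, =c=> t7
  t6 = a.0 | 0 | c.(0 | 0 + d.0) → =a=> t10, =c=> t8
  t7 = 0 | b.0 | (0 | 0 + d.0) → =b=> t11, =d=> t12
  t8 = a.0 | 0 | (0 | 0 + d.0) → =a=> t11, =d=> t13
  t9 = a.0 | b.0 | 0 → =a=> t12, =b=> t13
  t10 = 0 | 0 | c.(0 | 0 + d.0) → =c=> t11
  t11 = 0 | 0 | (0 | 0 + d.0) → =d=> t14
  t12 = 0 | b.0 | 0 → =b=> t14
  t13 = a.0 | 0 | 0 → =a=> t14
  t14 = 0 | 0 | 0 → ·
Partition-refinement fixed point:
  B0 = {s0}
  B1 = {s2}
  B2 = {s6, t5}
  B3 = {s7, s9, t7}
  B4 = {s11, s13, t11}
  B5 = {s14, t14}
  B6 = {s12, t12}
  B7 = {s10, t10}
  B8 = {s4}
  B9 = {s8}
  B10 = {s5}
  B11 = {s1}
  B12 = {s3}
  B13 = {t0}
  B14 = {t2}
  B15 = {t3}
  B16 = {t9}
  B17 = {t13}
  B18 = {t8}
  B19 = {t6}
  B20 = {t1}
  B21 = {t4}
s0 ∈ B0, t0 ∈ B13 → different blocks

P ≁ Q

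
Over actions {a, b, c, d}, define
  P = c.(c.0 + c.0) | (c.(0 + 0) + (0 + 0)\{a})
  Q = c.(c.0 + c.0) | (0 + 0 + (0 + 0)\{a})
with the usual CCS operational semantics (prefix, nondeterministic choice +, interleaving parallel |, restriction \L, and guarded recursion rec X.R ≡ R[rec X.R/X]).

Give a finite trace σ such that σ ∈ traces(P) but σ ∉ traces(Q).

P's transition system — 6 states:
  s0 = c.(c.0 + c.0) | (c.(0 + 0) + (0 + 0)\{a}) | —c→ s1, —c→ s2
  s1 = (c.0 + c.0) | (c.(0 + 0) + (0 + 0)\{a}) | —c→ s3, —c→ s4
  s2 = c.(c.0 + c.0) | (0 + 0) | —c→ s3
  s3 = (c.0 + c.0) | (0 + 0) | —c→ s5
  s4 = 0 | (c.(0 + 0) + (0 + 0)\{a}) | —c→ s5
  s5 = 0 | (0 + 0) | ·
Q's transition system — 3 states:
  t0 = c.(c.0 + c.0) | (0 + 0 + (0 + 0)\{a}) | —c→ t1
  t1 = (c.0 + c.0) | (0 + 0 + (0 + 0)\{a}) | —c→ t2
  t2 = 0 | (0 + 0 + (0 + 0)\{a}) | ·
Trace ⟨ccc⟩ through P, begin at {s0}:
  step 1 (c): {s1, s2}
  step 2 (c): {s3, s4}
  step 3 (c): {s5}
  ✓ P
Trace ⟨ccc⟩ through Q, begin at {t0}:
  step 1 (c): {t1}
  step 2 (c): {t2}
  step 3 (c): ∅ (Q stuck)

ccc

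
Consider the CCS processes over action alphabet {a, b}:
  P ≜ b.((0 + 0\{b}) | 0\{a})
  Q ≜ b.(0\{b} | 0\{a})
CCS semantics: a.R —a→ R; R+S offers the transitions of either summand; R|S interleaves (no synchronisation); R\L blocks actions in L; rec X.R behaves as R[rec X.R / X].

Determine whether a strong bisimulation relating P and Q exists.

Reachable graph of P (2 states):
  s0 = b.((0 + 0\{b}) | 0\{a}) has moves --b--▸ s1
  s1 = (0 + 0\{b}) | 0\{a} has moves ·
Reachable graph of Q (2 states):
  t0 = b.(0\{b} | 0\{a}) has moves --b--▸ t1
  t1 = 0\{b} | 0\{a} has moves ·
Bisimilarity quotient blocks:
  B0 = {s0, t0}
  B1 = {s1, t1}
s0 ∈ B0, t0 ∈ B0 → same block

P ~ Q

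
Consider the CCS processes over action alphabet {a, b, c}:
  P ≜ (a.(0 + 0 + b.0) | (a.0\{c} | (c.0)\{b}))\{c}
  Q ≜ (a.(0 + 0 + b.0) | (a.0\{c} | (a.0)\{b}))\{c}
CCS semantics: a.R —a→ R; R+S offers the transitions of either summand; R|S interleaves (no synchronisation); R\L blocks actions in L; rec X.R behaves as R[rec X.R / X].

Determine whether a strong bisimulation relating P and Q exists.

NO

LTS(P): 6 reachable states
  u0 = (a.(0 + 0 + b.0) | (a.0\{c} | (c.0)\{b}))\{c} | =a=> u1, =a=> u2
  u1 = ((0 + 0 + b.0) | (a.0\{c} | (c.0)\{b}))\{c} | =a=> u3, =b=> u4
  u2 = (a.(0 + 0 + b.0) | (0\{c} | (c.0)\{b}))\{c} | =a=> u3
  u3 = ((0 + 0 + b.0) | (0\{c} | (c.0)\{b}))\{c} | =b=> u5
  u4 = (0 | (a.0\{c} | (c.0)\{b}))\{c} | =a=> u5
  u5 = (0 | (0\{c} | (c.0)\{b}))\{c} | ·
LTS(Q): 12 reachable states
  v0 = (a.(0 + 0 + b.0) | (a.0\{c} | (a.0)\{b}))\{c} | =a=> v1, =a=> v2, =a=> v3
  v1 = ((0 + 0 + b.0) | (a.0\{c} | (a.0)\{b}))\{c} | =a=> v4, =a=> v5, =b=> v6
  v2 = (a.(0 + 0 + b.0) | (0\{c} | (a.0)\{b}))\{c} | =a=> v4, =a=> v7
  v3 = (a.(0 + 0 + b.0) | (a.0\{c} | 0\{b}))\{c} | =a=> v5, =a=> v7
  v4 = ((0 + 0 + b.0) | (0\{c} | (a.0)\{b}))\{c} | =a=> v8, =b=> v9
  v5 = ((0 + 0 + b.0) | (a.0\{c} | 0\{b}))\{c} | =a=> v8, =b=> v10
  v6 = (0 | (a.0\{c} | (a.0)\{b}))\{c} | =a=> v10, =a=> v9
  v7 = (a.(0 + 0 + b.0) | (0\{c} | 0\{b}))\{c} | =a=> v8
  v8 = ((0 + 0 + b.0) | (0\{c} | 0\{b}))\{c} | =b=> v11
  v9 = (0 | (0\{c} | (a.0)\{b}))\{c} | =a=> v11
  v10 = (0 | (a.0\{c} | 0\{b}))\{c} | =a=> v11
  v11 = (0 | (0\{c} | 0\{b}))\{c} | ·
Partition-refinement fixed point:
  B0 = {u0, v2, v3}
  B1 = {u1, v4, v5}
  B2 = {u3, v8}
  B3 = {u5, v11}
  B4 = {u4, v10, v9}
  B5 = {u2, v7}
  B6 = {v0}
  B7 = {v1}
  B8 = {v6}
u0 ∈ B0, v0 ∈ B6 → different blocks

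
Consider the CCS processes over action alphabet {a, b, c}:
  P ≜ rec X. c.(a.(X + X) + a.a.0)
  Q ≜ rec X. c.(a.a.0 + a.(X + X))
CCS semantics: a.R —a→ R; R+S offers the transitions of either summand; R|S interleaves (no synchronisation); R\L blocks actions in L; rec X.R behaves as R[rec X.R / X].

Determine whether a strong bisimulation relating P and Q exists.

Reachable graph of P (5 states):
  m0 = rec X. c.(a.(X + X) + a.a.0) | -c-> m1
  m1 = a.((rec X. c.(a.(X + X) + a.a.0)) + (rec X. c.(a.(X + X) + a.a.0))) + a.a.0 | -a-> m2, -a-> m3
  m2 = (rec X. c.(a.(X + X) + a.a.0)) + (rec X. c.(a.(X + X) + a.a.0)) | -c-> m1
  m3 = a.0 | -a-> m4
  m4 = 0 | deadlocked
Reachable graph of Q (5 states):
  n0 = rec X. c.(a.a.0 + a.(X + X)) | -c-> n1
  n1 = a.a.0 + a.((rec X. c.(a.a.0 + a.(X + X))) + (rec X. c.(a.a.0 + a.(X + X)))) | -a-> n2, -a-> n3
  n2 = (rec X. c.(a.a.0 + a.(X + X))) + (rec X. c.(a.a.0 + a.(X + X))) | -c-> n1
  n3 = a.0 | -a-> n4
  n4 = 0 | deadlocked
Partition-refinement fixed point:
  B0 = {m0, m2, n0, n2}
  B1 = {m1, n1}
  B2 = {m3, n3}
  B3 = {m4, n4}
m0 ∈ B0, n0 ∈ B0 → same block

bisimilar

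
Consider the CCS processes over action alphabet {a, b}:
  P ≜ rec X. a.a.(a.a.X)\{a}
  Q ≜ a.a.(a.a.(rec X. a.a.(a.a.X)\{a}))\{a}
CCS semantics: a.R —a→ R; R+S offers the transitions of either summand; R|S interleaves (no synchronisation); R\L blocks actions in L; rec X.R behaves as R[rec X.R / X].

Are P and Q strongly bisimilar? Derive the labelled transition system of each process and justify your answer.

Reachable graph of P (3 states):
  m0 = rec X. a.a.(a.a.X)\{a} has moves —a→ m1
  m1 = a.(a.a.(rec X. a.a.(a.a.X)\{a}))\{a} has moves —a→ m2
  m2 = (a.a.(rec X. a.a.(a.a.X)\{a}))\{a} has moves stopped
Reachable graph of Q (3 states):
  n0 = a.a.(a.a.(rec X. a.a.(a.a.X)\{a}))\{a} has moves —a→ n1
  n1 = a.(a.a.(rec X. a.a.(a.a.X)\{a}))\{a} has moves —a→ n2
  n2 = (a.a.(rec X. a.a.(a.a.X)\{a}))\{a} has moves stopped
Coarsest stable partition (strong bisimilarity classes):
  B0 = {m0, n0}
  B1 = {m1, n1}
  B2 = {m2, n2}
m0 ∈ B0, n0 ∈ B0 → same block

P ~ Q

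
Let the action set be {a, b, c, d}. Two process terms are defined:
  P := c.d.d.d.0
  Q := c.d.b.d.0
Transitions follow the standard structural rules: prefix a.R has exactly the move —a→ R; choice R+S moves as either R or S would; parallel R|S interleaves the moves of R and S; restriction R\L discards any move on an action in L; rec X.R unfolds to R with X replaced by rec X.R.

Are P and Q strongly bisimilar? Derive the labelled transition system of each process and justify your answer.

P ≁ Q

P's transition system — 5 states:
  s0 = c.d.d.d.0 | ··c··> s1
  s1 = d.d.d.0 | ··d··> s2
  s2 = d.d.0 | ··d··> s3
  s3 = d.0 | ··d··> s4
  s4 = 0 | stopped
Q's transition system — 5 states:
  t0 = c.d.b.d.0 | ··c··> t1
  t1 = d.b.d.0 | ··d··> t2
  t2 = b.d.0 | ··b··> t3
  t3 = d.0 | ··d··> t4
  t4 = 0 | stopped
Coarsest stable partition (strong bisimilarity classes):
  B0 = {s0}
  B1 = {s1}
  B2 = {s2}
  B3 = {s3, t3}
  B4 = {s4, t4}
  B5 = {t0}
  B6 = {t1}
  B7 = {t2}
s0 ∈ B0, t0 ∈ B5 → different blocks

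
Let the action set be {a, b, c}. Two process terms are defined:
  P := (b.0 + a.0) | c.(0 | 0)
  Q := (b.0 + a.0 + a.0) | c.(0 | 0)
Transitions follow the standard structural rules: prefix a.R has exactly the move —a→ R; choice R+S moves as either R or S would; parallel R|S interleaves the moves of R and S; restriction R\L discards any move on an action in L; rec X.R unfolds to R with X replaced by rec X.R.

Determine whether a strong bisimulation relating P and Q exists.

bisimilar

P's transition system — 4 states:
  m0 = (b.0 + a.0) | c.(0 | 0) → ··a··> m1, ··b··> m1, ··c··> m2
  m1 = 0 | c.(0 | 0) → ··c··> m3
  m2 = (b.0 + a.0) | (0 | 0) → ··a··> m3, ··b··> m3
  m3 = 0 | (0 | 0) → ·
Q's transition system — 4 states:
  n0 = (b.0 + a.0 + a.0) | c.(0 | 0) → ··a··> n1, ··b··> n1, ··c··> n2
  n1 = 0 | c.(0 | 0) → ··c··> n3
  n2 = (b.0 + a.0 + a.0) | (0 | 0) → ··a··> n3, ··b··> n3
  n3 = 0 | (0 | 0) → ·
Coarsest stable partition (strong bisimilarity classes):
  B0 = {m0, n0}
  B1 = {m2, n2}
  B2 = {m3, n3}
  B3 = {m1, n1}
m0 ∈ B0, n0 ∈ B0 → same block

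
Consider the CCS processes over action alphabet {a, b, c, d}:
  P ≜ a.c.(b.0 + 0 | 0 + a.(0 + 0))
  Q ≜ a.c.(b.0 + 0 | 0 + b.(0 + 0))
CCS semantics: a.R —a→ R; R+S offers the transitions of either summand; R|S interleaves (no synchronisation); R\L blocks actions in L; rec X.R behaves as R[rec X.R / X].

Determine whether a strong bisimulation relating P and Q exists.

Reachable graph of P (5 states):
  u0 = a.c.(b.0 + 0 | 0 + a.(0 + 0)) ⊢ -a-> u1
  u1 = c.(b.0 + 0 | 0 + a.(0 + 0)) ⊢ -c-> u2
  u2 = b.0 + 0 | 0 + a.(0 + 0) ⊢ -a-> u3, -b-> u4
  u3 = 0 + 0 ⊢ ·
  u4 = 0 ⊢ ·
Reachable graph of Q (5 states):
  v0 = a.c.(b.0 + 0 | 0 + b.(0 + 0)) ⊢ -a-> v1
  v1 = c.(b.0 + 0 | 0 + b.(0 + 0)) ⊢ -c-> v2
  v2 = b.0 + 0 | 0 + b.(0 + 0) ⊢ -b-> v3, -b-> v4
  v3 = 0 ⊢ ·
  v4 = 0 + 0 ⊢ ·
Coarsest stable partition (strong bisimilarity classes):
  B0 = {u0}
  B1 = {u1}
  B2 = {u2}
  B3 = {u3, u4, v3, v4}
  B4 = {v0}
  B5 = {v1}
  B6 = {v2}
u0 ∈ B0, v0 ∈ B4 → different blocks

NO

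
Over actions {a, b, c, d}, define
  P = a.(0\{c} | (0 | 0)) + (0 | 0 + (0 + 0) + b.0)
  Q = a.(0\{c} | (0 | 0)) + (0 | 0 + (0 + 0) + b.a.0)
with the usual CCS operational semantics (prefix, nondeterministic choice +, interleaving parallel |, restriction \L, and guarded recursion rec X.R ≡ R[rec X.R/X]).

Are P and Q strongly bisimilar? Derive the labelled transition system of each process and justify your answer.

not bisimilar

LTS(P): 3 reachable states
  u0 = a.(0\{c} | (0 | 0)) + (0 | 0 + (0 + 0) + b.0) ⊢ =a=> u1, =b=> u2
  u1 = 0\{c} | (0 | 0) ⊢ ·
  u2 = 0 ⊢ ·
LTS(Q): 4 reachable states
  v0 = a.(0\{c} | (0 | 0)) + (0 | 0 + (0 + 0) + b.a.0) ⊢ =a=> v1, =b=> v2
  v1 = 0\{c} | (0 | 0) ⊢ ·
  v2 = a.0 ⊢ =a=> v3
  v3 = 0 ⊢ ·
Bisimilarity quotient blocks:
  B0 = {u0}
  B1 = {u1, u2, v1, v3}
  B2 = {v0}
  B3 = {v2}
u0 ∈ B0, v0 ∈ B2 → different blocks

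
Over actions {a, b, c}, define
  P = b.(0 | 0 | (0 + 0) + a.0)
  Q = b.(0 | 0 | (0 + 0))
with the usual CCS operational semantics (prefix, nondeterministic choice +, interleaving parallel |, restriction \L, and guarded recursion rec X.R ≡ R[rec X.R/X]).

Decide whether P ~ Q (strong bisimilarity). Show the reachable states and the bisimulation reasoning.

NO

Reachable graph of P (3 states):
  m0 = b.(0 | 0 | (0 + 0) + a.0) ⊢ --b--▸ m1
  m1 = 0 | 0 | (0 + 0) + a.0 ⊢ --a--▸ m2
  m2 = 0 ⊢ (no moves)
Reachable graph of Q (2 states):
  n0 = b.(0 | 0 | (0 + 0)) ⊢ --b--▸ n1
  n1 = 0 | 0 | (0 + 0) ⊢ (no moves)
Coarsest stable partition (strong bisimilarity classes):
  B0 = {m0}
  B1 = {m1}
  B2 = {m2, n1}
  B3 = {n0}
m0 ∈ B0, n0 ∈ B3 → different blocks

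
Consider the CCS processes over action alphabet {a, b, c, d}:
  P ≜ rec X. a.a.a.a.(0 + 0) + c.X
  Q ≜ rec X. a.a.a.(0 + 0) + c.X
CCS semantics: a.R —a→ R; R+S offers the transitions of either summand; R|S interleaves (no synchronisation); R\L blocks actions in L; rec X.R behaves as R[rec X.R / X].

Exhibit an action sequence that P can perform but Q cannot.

P's transition system — 5 states:
  m0 = rec X. a.a.a.a.(0 + 0) + c.X → =a=> m1, =c=> m0
  m1 = a.a.a.(0 + 0) → =a=> m2
  m2 = a.a.(0 + 0) → =a=> m3
  m3 = a.(0 + 0) → =a=> m4
  m4 = 0 + 0 → (no moves)
Q's transition system — 4 states:
  n0 = rec X. a.a.a.(0 + 0) + c.X → =a=> n1, =c=> n0
  n1 = a.a.(0 + 0) → =a=> n2
  n2 = a.(0 + 0) → =a=> n3
  n3 = 0 + 0 → (no moves)
Executing aaaa from P (initial set {m0}):
  after a @ step 1: {m1}
  after a @ step 2: {m2}
  after a @ step 3: {m3}
  after a @ step 4: {m4}
  — P admits the full trace.
Executing aaaa from Q (initial set {n0}):
  after a @ step 1: {n1}
  after a @ step 2: {n2}
  after a @ step 3: {n3}
  after a @ step 4: ∅  — Q cannot continue

aaaa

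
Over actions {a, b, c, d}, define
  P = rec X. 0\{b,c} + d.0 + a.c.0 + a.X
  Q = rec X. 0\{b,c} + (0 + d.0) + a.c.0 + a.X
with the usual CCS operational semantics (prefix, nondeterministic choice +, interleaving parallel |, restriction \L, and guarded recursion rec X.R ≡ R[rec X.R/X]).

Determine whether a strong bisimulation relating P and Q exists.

P ~ Q

LTS(P): 3 reachable states
  s0 = rec X. 0\{b,c} + d.0 + a.c.0 + a.X | —a→ s0, —a→ s1, —d→ s2
  s1 = c.0 | —c→ s2
  s2 = 0 | deadlocked
LTS(Q): 3 reachable states
  t0 = rec X. 0\{b,c} + (0 + d.0) + a.c.0 + a.X | —a→ t0, —a→ t1, —d→ t2
  t1 = c.0 | —c→ t2
  t2 = 0 | deadlocked
Coarsest stable partition (strong bisimilarity classes):
  B0 = {s0, t0}
  B1 = {s2, t2}
  B2 = {s1, t1}
s0 ∈ B0, t0 ∈ B0 → same block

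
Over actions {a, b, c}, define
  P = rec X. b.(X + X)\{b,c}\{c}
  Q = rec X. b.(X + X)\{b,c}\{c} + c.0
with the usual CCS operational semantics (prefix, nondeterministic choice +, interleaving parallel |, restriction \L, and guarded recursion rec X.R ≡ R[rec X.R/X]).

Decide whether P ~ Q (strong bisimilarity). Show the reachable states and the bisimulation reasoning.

LTS(P): 2 reachable states
  m0 = rec X. b.(X + X)\{b,c}\{c} has moves =b=> m1
  m1 = ((rec X. b.(X + X)\{b,c}\{c}) + (rec X. b.(X + X)\{b,c}\{c}))\{b,c}\{c} has moves (no moves)
LTS(Q): 3 reachable states
  n0 = rec X. b.(X + X)\{b,c}\{c} + c.0 has moves =b=> n1, =c=> n2
  n1 = ((rec X. b.(X + X)\{b,c}\{c} + c.0) + (rec X. b.(X + X)\{b,c}\{c} + c.0))\{b,c}\{c} has moves (no moves)
  n2 = 0 has moves (no moves)
Coarsest stable partition (strong bisimilarity classes):
  B0 = {m0}
  B1 = {m1, n1, n2}
  B2 = {n0}
m0 ∈ B0, n0 ∈ B2 → different blocks

P ≁ Q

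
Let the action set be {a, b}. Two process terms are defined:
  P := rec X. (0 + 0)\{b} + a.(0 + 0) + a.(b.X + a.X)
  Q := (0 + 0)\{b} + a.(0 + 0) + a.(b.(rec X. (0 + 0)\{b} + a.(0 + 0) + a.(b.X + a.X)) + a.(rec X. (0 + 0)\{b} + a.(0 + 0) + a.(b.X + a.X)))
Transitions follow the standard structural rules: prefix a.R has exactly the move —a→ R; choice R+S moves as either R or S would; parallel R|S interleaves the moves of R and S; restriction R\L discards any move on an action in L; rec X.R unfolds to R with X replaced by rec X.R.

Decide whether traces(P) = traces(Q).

LTS(P): 3 reachable states
  u0 = rec X. (0 + 0)\{b} + a.(0 + 0) + a.(b.X + a.X) has moves -a-> u1, -a-> u2
  u1 = 0 + 0 has moves stopped
  u2 = b.(rec X. (0 + 0)\{b} + a.(0 + 0) + a.(b.X + a.X)) + a.(rec X. (0 + 0)\{b} + a.(0 + 0) + a.(b.X + a.X)) has moves -a-> u0, -b-> u0
LTS(Q): 4 reachable states
  v0 = (0 + 0)\{b} + a.(0 + 0) + a.(b.(rec X. (0 + 0)\{b} + a.(0 + 0) + a.(b.X + a.X)) + a.(rec X. (0 + 0)\{b} + a.(0 + 0) + a.(b.X + a.X))) has moves -a-> v1, -a-> v2
  v1 = 0 + 0 has moves stopped
  v2 = b.(rec X. (0 + 0)\{b} + a.(0 + 0) + a.(b.X + a.X)) + a.(rec X. (0 + 0)\{b} + a.(0 + 0) + a.(b.X + a.X)) has moves -a-> v3, -b-> v3
  v3 = rec X. (0 + 0)\{b} + a.(0 + 0) + a.(b.X + a.X) has moves -a-> v1, -a-> v2
Bisimilarity quotient blocks:
  B0 = {u0, v0, v3}
  B1 = {u1, v1}
  B2 = {u2, v2}
u0 ∈ B0, v0 ∈ B0 → same block
Bisimilar ⇒ trace-equivalent.

YES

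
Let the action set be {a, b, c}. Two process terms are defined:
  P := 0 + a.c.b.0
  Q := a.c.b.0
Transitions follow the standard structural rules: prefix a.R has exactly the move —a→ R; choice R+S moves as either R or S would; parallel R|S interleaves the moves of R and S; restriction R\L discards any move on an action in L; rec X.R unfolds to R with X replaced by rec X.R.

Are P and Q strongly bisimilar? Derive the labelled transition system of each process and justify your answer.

Reachable graph of P (4 states):
  p0 = 0 + a.c.b.0 → —a→ p1
  p1 = c.b.0 → —c→ p2
  p2 = b.0 → —b→ p3
  p3 = 0 → (no moves)
Reachable graph of Q (4 states):
  q0 = a.c.b.0 → —a→ q1
  q1 = c.b.0 → —c→ q2
  q2 = b.0 → —b→ q3
  q3 = 0 → (no moves)
Coarsest stable partition (strong bisimilarity classes):
  B0 = {p0, q0}
  B1 = {p1, q1}
  B2 = {p2, q2}
  B3 = {p3, q3}
p0 ∈ B0, q0 ∈ B0 → same block

YES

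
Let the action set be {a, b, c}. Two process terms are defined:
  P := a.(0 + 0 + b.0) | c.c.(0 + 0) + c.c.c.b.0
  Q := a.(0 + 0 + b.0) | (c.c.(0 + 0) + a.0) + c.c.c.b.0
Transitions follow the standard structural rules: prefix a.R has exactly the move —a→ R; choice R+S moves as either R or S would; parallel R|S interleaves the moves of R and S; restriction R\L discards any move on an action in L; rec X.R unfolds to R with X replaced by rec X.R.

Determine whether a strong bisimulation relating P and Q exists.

LTS(P): 13 reachable states
  s0 = a.(0 + 0 + b.0) | c.c.(0 + 0) + c.c.c.b.0 ⊢ ··a··> s1, ··c··> s2, ··c··> s3
  s1 = (0 + 0 + b.0) | c.c.(0 + 0) ⊢ ··b··> s4, ··c··> s5
  s2 = a.(0 + 0 + b.0) | c.(0 + 0) ⊢ ··a··> s5, ··c··> s6
  s3 = c.c.b.0 ⊢ ··c··> s7
  s4 = 0 | c.c.(0 + 0) ⊢ ··c··> s8
  s5 = (0 + 0 + b.0) | c.(0 + 0) ⊢ ··b··> s8, ··c··> s9
  s6 = a.(0 + 0 + b.0) | (0 + 0) ⊢ ··a··> s9
  s7 = c.b.0 ⊢ ··c··> s10
  s8 = 0 | c.(0 + 0) ⊢ ··c··> s11
  s9 = (0 + 0 + b.0) | (0 + 0) ⊢ ··b··> s11
  s10 = b.0 ⊢ ··b··> s12
  s11 = 0 | (0 + 0) ⊢ deadlocked
  s12 = 0 ⊢ deadlocked
LTS(Q): 16 reachable states
  t0 = a.(0 + 0 + b.0) | (c.c.(0 + 0) + a.0) + c.c.c.b.0 ⊢ ··a··> t1, ··a··> t2, ··c··> t3, ··c··> t4
  t1 = (0 + 0 + b.0) | (c.c.(0 + 0) + a.0) ⊢ ··a··> t5, ··b··> t6, ··c··> t7
  t2 = a.(0 + 0 + b.0) | 0 ⊢ ··a··> t5
  t3 = a.(0 + 0 + b.0) | c.(0 + 0) ⊢ ··a··> t7, ··c··> t8
  t4 = c.c.b.0 ⊢ ··c··> t9
  t5 = (0 + 0 + b.0) | 0 ⊢ ··b··> t10
  t6 = 0 | (c.c.(0 + 0) + a.0) ⊢ ··a··> t10, ··c··> t11
  t7 = (0 + 0 + b.0) | c.(0 + 0) ⊢ ··b··> t11, ··c··> t12
  t8 = a.(0 + 0 + b.0) | (0 + 0) ⊢ ··a··> t12
  t9 = c.b.0 ⊢ ··c··> t13
  t10 = 0 | 0 ⊢ deadlocked
  t11 = 0 | c.(0 + 0) ⊢ ··c··> t14
  t12 = (0 + 0 + b.0) | (0 + 0) ⊢ ··b··> t14
  t13 = b.0 ⊢ ··b··> t15
  t14 = 0 | (0 + 0) ⊢ deadlocked
  t15 = 0 ⊢ deadlocked
Bisimilarity quotient blocks:
  B0 = {s0}
  B1 = {s1}
  B2 = {s4}
  B3 = {s8, t11}
  B4 = {s11, s12, t10, t14, t15}
  B5 = {s5, t7}
  B6 = {s10, s9, t12, t13, t5}
  B7 = {s2, t3}
  B8 = {s6, t2, t8}
  B9 = {s3, t4}
  B10 = {s7, t9}
  B11 = {t0}
  B12 = {t1}
  B13 = {t6}
s0 ∈ B0, t0 ∈ B11 → different blocks

NO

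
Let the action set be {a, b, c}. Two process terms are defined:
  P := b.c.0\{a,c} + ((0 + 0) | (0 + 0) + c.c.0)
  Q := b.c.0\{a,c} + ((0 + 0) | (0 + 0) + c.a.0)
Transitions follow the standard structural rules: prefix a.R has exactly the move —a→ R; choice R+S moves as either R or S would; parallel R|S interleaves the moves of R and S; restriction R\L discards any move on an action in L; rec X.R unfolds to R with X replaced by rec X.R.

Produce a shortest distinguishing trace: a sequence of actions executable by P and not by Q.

P's transition system — 5 states:
  m0 = b.c.0\{a,c} + ((0 + 0) | (0 + 0) + c.c.0) | --b--▸ m1, --c--▸ m2
  m1 = c.0\{a,c} | --c--▸ m3
  m2 = c.0 | --c--▸ m4
  m3 = 0\{a,c} | stopped
  m4 = 0 | stopped
Q's transition system — 5 states:
  n0 = b.c.0\{a,c} + ((0 + 0) | (0 + 0) + c.a.0) | --b--▸ n1, --c--▸ n2
  n1 = c.0\{a,c} | --c--▸ n3
  n2 = a.0 | --a--▸ n4
  n3 = 0\{a,c} | stopped
  n4 = 0 | stopped
Run σ = ⟨cc⟩ on P: start {m0}
  after c @ step 1: {m2}
  after c @ step 2: {m4}
  — P admits the full trace.
Run σ = ⟨cc⟩ on Q: start {n0}
  after c @ step 1: {n2}
  after c @ step 2: ∅  — Q cannot continue

cc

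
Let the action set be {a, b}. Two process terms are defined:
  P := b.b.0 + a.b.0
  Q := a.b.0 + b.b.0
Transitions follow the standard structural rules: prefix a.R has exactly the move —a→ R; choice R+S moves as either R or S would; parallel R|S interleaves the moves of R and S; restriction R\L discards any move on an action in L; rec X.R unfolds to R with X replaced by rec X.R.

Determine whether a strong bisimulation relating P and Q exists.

P ~ Q

LTS(P): 3 reachable states
  p0 = b.b.0 + a.b.0 has moves -a-> p1, -b-> p1
  p1 = b.0 has moves -b-> p2
  p2 = 0 has moves ·
LTS(Q): 3 reachable states
  q0 = a.b.0 + b.b.0 has moves -a-> q1, -b-> q1
  q1 = b.0 has moves -b-> q2
  q2 = 0 has moves ·
Partition-refinement fixed point:
  B0 = {p0, q0}
  B1 = {p1, q1}
  B2 = {p2, q2}
p0 ∈ B0, q0 ∈ B0 → same block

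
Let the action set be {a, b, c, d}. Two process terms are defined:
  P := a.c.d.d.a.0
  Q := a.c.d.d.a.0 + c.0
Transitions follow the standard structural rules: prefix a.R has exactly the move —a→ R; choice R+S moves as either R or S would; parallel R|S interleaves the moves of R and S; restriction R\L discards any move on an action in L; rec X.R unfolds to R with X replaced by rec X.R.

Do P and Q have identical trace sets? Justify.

LTS(P): 6 reachable states
  u0 = a.c.d.d.a.0 :: -a-> u1
  u1 = c.d.d.a.0 :: -c-> u2
  u2 = d.d.a.0 :: -d-> u3
  u3 = d.a.0 :: -d-> u4
  u4 = a.0 :: -a-> u5
  u5 = 0 :: deadlocked
LTS(Q): 6 reachable states
  v0 = a.c.d.d.a.0 + c.0 :: -a-> v1, -c-> v2
  v1 = c.d.d.a.0 :: -c-> v3
  v2 = 0 :: deadlocked
  v3 = d.d.a.0 :: -d-> v4
  v4 = d.a.0 :: -d-> v5
  v5 = a.0 :: -a-> v2
Trace ⟨c⟩ through Q, begin at {v0}:
  after c @ step 1: {v2}
  — Q admits the full trace.
Trace ⟨c⟩ through P, begin at {u0}:
  after c @ step 1: ∅ (P stuck)

traces(P) ≠ traces(Q) — witness ⟨c⟩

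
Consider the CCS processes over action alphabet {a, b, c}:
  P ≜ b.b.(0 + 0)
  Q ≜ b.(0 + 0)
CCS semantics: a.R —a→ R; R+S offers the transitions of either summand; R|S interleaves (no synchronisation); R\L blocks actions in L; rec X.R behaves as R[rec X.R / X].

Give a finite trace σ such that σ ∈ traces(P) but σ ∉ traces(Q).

P's transition system — 3 states:
  s0 = b.b.(0 + 0) ⊢ --b--▸ s1
  s1 = b.(0 + 0) ⊢ --b--▸ s2
  s2 = 0 + 0 ⊢ ·
Q's transition system — 2 states:
  t0 = b.(0 + 0) ⊢ --b--▸ t1
  t1 = 0 + 0 ⊢ ·
Run σ = ⟨bb⟩ on P: start {s0}
  after b @ step 1: {s1}
  after b @ step 2: {s2}
  P completes σ.
Run σ = ⟨bb⟩ on Q: start {t0}
  after b @ step 1: {t1}
  after b @ step 2: no successor for Q

bb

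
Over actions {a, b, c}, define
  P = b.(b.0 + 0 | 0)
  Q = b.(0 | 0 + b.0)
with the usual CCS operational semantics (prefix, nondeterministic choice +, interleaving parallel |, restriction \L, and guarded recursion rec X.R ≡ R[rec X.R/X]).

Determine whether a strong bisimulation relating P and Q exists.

Reachable graph of P (3 states):
  m0 = b.(b.0 + 0 | 0) | -b-> m1
  m1 = b.0 + 0 | 0 | -b-> m2
  m2 = 0 | stopped
Reachable graph of Q (3 states):
  n0 = b.(0 | 0 + b.0) | -b-> n1
  n1 = 0 | 0 + b.0 | -b-> n2
  n2 = 0 | stopped
Bisimilarity quotient blocks:
  B0 = {m0, n0}
  B1 = {m1, n1}
  B2 = {m2, n2}
m0 ∈ B0, n0 ∈ B0 → same block

YES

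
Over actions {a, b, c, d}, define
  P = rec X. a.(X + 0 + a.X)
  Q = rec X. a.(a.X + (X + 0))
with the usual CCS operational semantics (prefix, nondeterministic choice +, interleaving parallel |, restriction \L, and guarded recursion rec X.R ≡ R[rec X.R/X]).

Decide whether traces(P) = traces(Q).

P's transition system — 2 states:
  u0 = rec X. a.(X + 0 + a.X) → -a-> u1
  u1 = (rec X. a.(X + 0 + a.X)) + 0 + a.(rec X. a.(X + 0 + a.X)) → -a-> u0, -a-> u1
Q's transition system — 2 states:
  v0 = rec X. a.(a.X + (X + 0)) → -a-> v1
  v1 = a.(rec X. a.(a.X + (X + 0))) + ((rec X. a.(a.X + (X + 0))) + 0) → -a-> v0, -a-> v1
Partition-refinement fixed point:
  B0 = {u0, u1, v0, v1}
u0 ∈ B0, v0 ∈ B0 → same block
Bisimilar ⇒ trace-equivalent.

trace-equivalent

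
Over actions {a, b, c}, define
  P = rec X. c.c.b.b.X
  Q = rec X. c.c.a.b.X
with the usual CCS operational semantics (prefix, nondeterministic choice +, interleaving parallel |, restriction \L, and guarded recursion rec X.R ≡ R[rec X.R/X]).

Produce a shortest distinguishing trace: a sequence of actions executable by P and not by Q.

ccb

Reachable graph of P (4 states):
  u0 = rec X. c.c.b.b.X :: —c→ u1
  u1 = c.b.b.(rec X. c.c.b.b.X) :: —c→ u2
  u2 = b.b.(rec X. c.c.b.b.X) :: —b→ u3
  u3 = b.(rec X. c.c.b.b.X) :: —b→ u0
Reachable graph of Q (4 states):
  v0 = rec X. c.c.a.b.X :: —c→ v1
  v1 = c.a.b.(rec X. c.c.a.b.X) :: —c→ v2
  v2 = a.b.(rec X. c.c.a.b.X) :: —a→ v3
  v3 = b.(rec X. c.c.a.b.X) :: —b→ v0
Run σ = ⟨ccb⟩ on P: start {u0}
  [1] c ⇒ {u1}
  [2] c ⇒ {u2}
  [3] b ⇒ {u3}
  ✓ P
Run σ = ⟨ccb⟩ on Q: start {v0}
  [1] c ⇒ {v1}
  [2] c ⇒ {v2}
  [3] b ⇒ no successor for Q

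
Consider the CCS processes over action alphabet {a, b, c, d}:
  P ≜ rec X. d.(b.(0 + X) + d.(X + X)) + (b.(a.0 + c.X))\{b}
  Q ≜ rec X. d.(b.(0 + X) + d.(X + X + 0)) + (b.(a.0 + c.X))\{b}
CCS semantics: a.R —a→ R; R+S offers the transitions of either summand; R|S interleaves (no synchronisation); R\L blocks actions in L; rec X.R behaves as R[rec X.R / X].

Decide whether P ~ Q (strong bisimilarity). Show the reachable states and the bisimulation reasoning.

YES

Reachable graph of P (4 states):
  s0 = rec X. d.(b.(0 + X) + d.(X + X)) + (b.(a.0 + c.X))\{b} has moves =d=> s1
  s1 = b.(0 + (rec X. d.(b.(0 + X) + d.(X + X)) + (b.(a.0 + c.X))\{b})) + d.((rec X. d.(b.(0 + X) + d.(X + X)) + (b.(a.0 + c.X))\{b}) + (rec X. d.(b.(0 + X) + d.(X + X)) + (b.(a.0 + c.X))\{b})) has moves =b=> s2, =d=> s3
  s2 = 0 + (rec X. d.(b.(0 + X) + d.(X + X)) + (b.(a.0 + c.X))\{b}) has moves =d=> s1
  s3 = (rec X. d.(b.(0 + X) + d.(X + X)) + (b.(a.0 + c.X))\{b}) + (rec X. d.(b.(0 + X) + d.(X + X)) + (b.(a.0 + c.X))\{b}) has moves =d=> s1
Reachable graph of Q (4 states):
  t0 = rec X. d.(b.(0 + X) + d.(X + X + 0)) + (b.(a.0 + c.X))\{b} has moves =d=> t1
  t1 = b.(0 + (rec X. d.(b.(0 + X) + d.(X + X + 0)) + (b.(a.0 + c.X))\{b})) + d.((rec X. d.(b.(0 + X) + d.(X + X + 0)) + (b.(a.0 + c.X))\{b}) + (rec X. d.(b.(0 + X) + d.(X + X + 0)) + (b.(a.0 + c.X))\{b}) + 0) has moves =b=> t2, =d=> t3
  t2 = 0 + (rec X. d.(b.(0 + X) + d.(X + X + 0)) + (b.(a.0 + c.X))\{b}) has moves =d=> t1
  t3 = (rec X. d.(b.(0 + X) + d.(X + X + 0)) + (b.(a.0 + c.X))\{b}) + (rec X. d.(b.(0 + X) + d.(X + X + 0)) + (b.(a.0 + c.X))\{b}) + 0 has moves =d=> t1
Bisimilarity quotient blocks:
  B0 = {s0, s2, s3, t0, t2, t3}
  B1 = {s1, t1}
s0 ∈ B0, t0 ∈ B0 → same block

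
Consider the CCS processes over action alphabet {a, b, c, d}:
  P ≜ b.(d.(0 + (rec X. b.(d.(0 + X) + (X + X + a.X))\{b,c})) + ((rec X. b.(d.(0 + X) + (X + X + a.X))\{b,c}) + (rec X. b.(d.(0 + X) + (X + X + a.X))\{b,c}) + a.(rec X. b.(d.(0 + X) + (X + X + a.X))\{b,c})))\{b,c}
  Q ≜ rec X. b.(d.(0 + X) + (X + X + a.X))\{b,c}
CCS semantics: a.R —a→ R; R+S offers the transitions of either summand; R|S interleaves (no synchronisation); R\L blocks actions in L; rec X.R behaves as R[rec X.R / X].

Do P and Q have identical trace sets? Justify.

P's transition system — 4 states:
  p0 = b.(d.(0 + (rec X. b.(d.(0 + X) + (X + X + a.X))\{b,c})) + ((rec X. b.(d.(0 + X) + (X + X + a.X))\{b,c}) + (rec X. b.(d.(0 + X) + (X + X + a.X))\{b,c}) + a.(rec X. b.(d.(0 + X) + (X + X + a.X))\{b,c})))\{b,c} :: —b→ p1
  p1 = (d.(0 + (rec X. b.(d.(0 + X) + (X + X + a.X))\{b,c})) + ((rec X. b.(d.(0 + X) + (X + X + a.X))\{b,c}) + (rec X. b.(d.(0 + X) + (X + X + a.X))\{b,c}) + a.(rec X. b.(d.(0 + X) + (X + X + a.X))\{b,c})))\{b,c} :: —a→ p2, —d→ p3
  p2 = (rec X. b.(d.(0 + X) + (X + X + a.X))\{b,c})\{b,c} :: stopped
  p3 = (0 + (rec X. b.(d.(0 + X) + (X + X + a.X))\{b,c}))\{b,c} :: stopped
Q's transition system — 4 states:
  q0 = rec X. b.(d.(0 + X) + (X + X + a.X))\{b,c} :: —b→ q1
  q1 = (d.(0 + (rec X. b.(d.(0 + X) + (X + X + a.X))\{b,c})) + ((rec X. b.(d.(0 + X) + (X + X + a.X))\{b,c}) + (rec X. b.(d.(0 + X) + (X + X + a.X))\{b,c}) + a.(rec X. b.(d.(0 + X) + (X + X + a.X))\{b,c})))\{b,c} :: —a→ q2, —d→ q3
  q2 = (rec X. b.(d.(0 + X) + (X + X + a.X))\{b,c})\{b,c} :: stopped
  q3 = (0 + (rec X. b.(d.(0 + X) + (X + X + a.X))\{b,c}))\{b,c} :: stopped
Coarsest stable partition (strong bisimilarity classes):
  B0 = {p0, q0}
  B1 = {p1, q1}
  B2 = {p2, p3, q2, q3}
p0 ∈ B0, q0 ∈ B0 → same block
Bisimilar ⇒ trace-equivalent.

YES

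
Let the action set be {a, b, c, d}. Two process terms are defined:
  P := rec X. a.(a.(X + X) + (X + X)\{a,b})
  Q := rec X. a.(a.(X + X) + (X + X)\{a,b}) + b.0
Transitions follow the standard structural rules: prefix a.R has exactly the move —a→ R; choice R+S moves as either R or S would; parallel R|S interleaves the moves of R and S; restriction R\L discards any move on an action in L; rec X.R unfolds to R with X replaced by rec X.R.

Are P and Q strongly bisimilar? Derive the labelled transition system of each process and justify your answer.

not bisimilar

Reachable graph of P (3 states):
  m0 = rec X. a.(a.(X + X) + (X + X)\{a,b}) ⊢ =a=> m1
  m1 = a.((rec X. a.(a.(X + X) + (X + X)\{a,b})) + (rec X. a.(a.(X + X) + (X + X)\{a,b}))) + ((rec X. a.(a.(X + X) + (X + X)\{a,b})) + (rec X. a.(a.(X + X) + (X + X)\{a,b})))\{a,b} ⊢ =a=> m2
  m2 = (rec X. a.(a.(X + X) + (X + X)\{a,b})) + (rec X. a.(a.(X + X) + (X + X)\{a,b})) ⊢ =a=> m1
Reachable graph of Q (4 states):
  n0 = rec X. a.(a.(X + X) + (X + X)\{a,b}) + b.0 ⊢ =a=> n1, =b=> n2
  n1 = a.((rec X. a.(a.(X + X) + (X + X)\{a,b}) + b.0) + (rec X. a.(a.(X + X) + (X + X)\{a,b}) + b.0)) + ((rec X. a.(a.(X + X) + (X + X)\{a,b}) + b.0) + (rec X. a.(a.(X + X) + (X + X)\{a,b}) + b.0))\{a,b} ⊢ =a=> n3
  n2 = 0 ⊢ ·
  n3 = (rec X. a.(a.(X + X) + (X + X)\{a,b}) + b.0) + (rec X. a.(a.(X + X) + (X + X)\{a,b}) + b.0) ⊢ =a=> n1, =b=> n2
Bisimilarity quotient blocks:
  B0 = {m0, m1, m2}
  B1 = {n0, n3}
  B2 = {n1}
  B3 = {n2}
m0 ∈ B0, n0 ∈ B1 → different blocks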